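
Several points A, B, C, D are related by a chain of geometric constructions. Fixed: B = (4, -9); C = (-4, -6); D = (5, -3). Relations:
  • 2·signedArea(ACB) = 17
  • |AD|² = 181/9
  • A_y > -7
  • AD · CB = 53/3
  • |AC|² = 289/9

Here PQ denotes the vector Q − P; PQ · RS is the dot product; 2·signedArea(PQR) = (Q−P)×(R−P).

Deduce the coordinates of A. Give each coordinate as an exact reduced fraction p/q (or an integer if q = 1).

1. A_x = 5/3  [AD · CB = 53/3 ∩ 2·signedArea(ACB) = 17]
2. A_y = -6  [AD · CB = 53/3 ∩ 2·signedArea(ACB) = 17]
   → A = (5/3, -6)

A = (5/3, -6)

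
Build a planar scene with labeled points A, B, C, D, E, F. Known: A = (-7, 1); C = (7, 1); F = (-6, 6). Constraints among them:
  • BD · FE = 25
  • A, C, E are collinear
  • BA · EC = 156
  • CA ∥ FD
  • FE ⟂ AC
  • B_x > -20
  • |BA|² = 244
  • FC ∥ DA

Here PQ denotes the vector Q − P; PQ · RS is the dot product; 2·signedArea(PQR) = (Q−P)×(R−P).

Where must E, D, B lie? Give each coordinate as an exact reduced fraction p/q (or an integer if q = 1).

B = (-19, 11)
D = (-20, 6)
E = (-6, 1)

1. E_x = -6  [A, C, E are collinear ∩ FE ⟂ AC]
2. E_y = 1  [A, C, E are collinear ∩ FE ⟂ AC]
   → E = (-6, 1)
3. D_x = -20  [FC ∥ DA ∩ CA ∥ FD]
4. D_y = 6  [FC ∥ DA ∩ CA ∥ FD]
   → D = (-20, 6)
5. B_x = -19  [BD · FE = 25 ∩ BA · EC = 156]
6. B_y = 11  [BD · FE = 25 ∩ BA · EC = 156]
   → B = (-19, 11)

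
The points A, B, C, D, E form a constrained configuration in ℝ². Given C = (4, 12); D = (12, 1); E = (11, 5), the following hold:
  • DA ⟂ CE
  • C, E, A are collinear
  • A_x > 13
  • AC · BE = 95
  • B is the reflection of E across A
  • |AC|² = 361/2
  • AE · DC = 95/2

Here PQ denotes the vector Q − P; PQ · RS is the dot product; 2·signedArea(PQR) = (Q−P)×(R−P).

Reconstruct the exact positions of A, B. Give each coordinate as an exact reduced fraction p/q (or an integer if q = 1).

1. A_x = 27/2  [C, E, A are collinear ∩ DA ⟂ CE]
2. A_y = 5/2  [C, E, A are collinear ∩ DA ⟂ CE]
   → A = (27/2, 5/2)
3. B_x = 16  [B is the reflection of E across A]
4. B_y = 0  [B is the reflection of E across A]
   → B = (16, 0)

A = (27/2, 5/2)
B = (16, 0)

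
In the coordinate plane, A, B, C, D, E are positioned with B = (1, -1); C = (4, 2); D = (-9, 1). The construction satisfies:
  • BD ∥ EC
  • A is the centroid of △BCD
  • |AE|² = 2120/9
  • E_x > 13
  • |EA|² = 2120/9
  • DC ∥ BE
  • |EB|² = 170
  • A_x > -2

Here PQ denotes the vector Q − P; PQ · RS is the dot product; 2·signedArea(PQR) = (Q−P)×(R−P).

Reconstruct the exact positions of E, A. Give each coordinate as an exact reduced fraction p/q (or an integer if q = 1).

1. E_x = 14  [BD ∥ EC ∩ DC ∥ BE]
2. E_y = 0  [BD ∥ EC ∩ DC ∥ BE]
   → E = (14, 0)
3. A_x = -4/3  [A is the centroid of △BCD]
4. A_y = 2/3  [A is the centroid of △BCD]
   → A = (-4/3, 2/3)

A = (-4/3, 2/3)
E = (14, 0)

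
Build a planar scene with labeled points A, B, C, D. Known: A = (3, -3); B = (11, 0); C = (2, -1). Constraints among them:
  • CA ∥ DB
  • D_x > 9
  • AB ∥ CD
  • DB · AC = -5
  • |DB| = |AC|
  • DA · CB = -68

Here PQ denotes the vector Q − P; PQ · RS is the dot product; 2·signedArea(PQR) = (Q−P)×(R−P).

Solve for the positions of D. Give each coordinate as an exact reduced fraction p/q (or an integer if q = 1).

D = (10, 2)

1. D_x = 10  [CA ∥ DB ∩ AB ∥ CD]
2. D_y = 2  [CA ∥ DB ∩ AB ∥ CD]
   → D = (10, 2)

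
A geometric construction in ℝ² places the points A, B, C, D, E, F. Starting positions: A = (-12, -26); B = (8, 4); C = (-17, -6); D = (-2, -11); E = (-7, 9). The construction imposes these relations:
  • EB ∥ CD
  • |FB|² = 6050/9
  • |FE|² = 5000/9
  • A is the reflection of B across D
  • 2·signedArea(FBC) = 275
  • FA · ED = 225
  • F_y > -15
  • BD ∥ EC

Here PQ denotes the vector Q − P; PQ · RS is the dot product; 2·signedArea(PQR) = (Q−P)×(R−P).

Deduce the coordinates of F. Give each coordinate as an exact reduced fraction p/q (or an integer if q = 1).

F = (-31/3, -43/3)

1. F_x = -31/3  [2·signedArea(FBC) = 275 ∩ FA · ED = 225]
2. F_y = -43/3  [2·signedArea(FBC) = 275 ∩ FA · ED = 225]
   → F = (-31/3, -43/3)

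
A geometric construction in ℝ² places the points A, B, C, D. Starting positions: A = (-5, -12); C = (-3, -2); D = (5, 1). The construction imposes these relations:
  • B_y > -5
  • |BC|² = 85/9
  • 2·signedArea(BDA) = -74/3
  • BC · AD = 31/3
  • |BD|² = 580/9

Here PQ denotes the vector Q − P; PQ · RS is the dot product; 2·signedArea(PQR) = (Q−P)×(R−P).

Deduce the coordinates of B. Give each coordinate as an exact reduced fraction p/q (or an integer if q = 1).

1. B_x = -1  [2·signedArea(BDA) = -74/3 ∩ BC · AD = 31/3]
2. B_y = -13/3  [2·signedArea(BDA) = -74/3 ∩ BC · AD = 31/3]
   → B = (-1, -13/3)

B = (-1, -13/3)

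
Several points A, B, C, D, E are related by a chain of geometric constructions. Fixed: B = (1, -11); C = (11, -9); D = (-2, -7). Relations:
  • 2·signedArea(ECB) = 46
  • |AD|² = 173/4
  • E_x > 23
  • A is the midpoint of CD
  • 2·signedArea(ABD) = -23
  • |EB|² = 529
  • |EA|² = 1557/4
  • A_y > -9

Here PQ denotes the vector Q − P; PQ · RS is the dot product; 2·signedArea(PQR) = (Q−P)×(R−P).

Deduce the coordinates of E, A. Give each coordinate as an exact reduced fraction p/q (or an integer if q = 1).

A = (9/2, -8)
E = (24, -11)

1. E_x = 24  [line 2·x + -10·y + -158 = 0 ∩ |EB|² = 529]
2. E_y = -11  [line 2·x + -10·y + -158 = 0 ∩ |EB|² = 529]
   → E = (24, -11)
3. A_x = 9/2  [A is the midpoint of CD]
4. A_y = -8  [A is the midpoint of CD]
   → A = (9/2, -8)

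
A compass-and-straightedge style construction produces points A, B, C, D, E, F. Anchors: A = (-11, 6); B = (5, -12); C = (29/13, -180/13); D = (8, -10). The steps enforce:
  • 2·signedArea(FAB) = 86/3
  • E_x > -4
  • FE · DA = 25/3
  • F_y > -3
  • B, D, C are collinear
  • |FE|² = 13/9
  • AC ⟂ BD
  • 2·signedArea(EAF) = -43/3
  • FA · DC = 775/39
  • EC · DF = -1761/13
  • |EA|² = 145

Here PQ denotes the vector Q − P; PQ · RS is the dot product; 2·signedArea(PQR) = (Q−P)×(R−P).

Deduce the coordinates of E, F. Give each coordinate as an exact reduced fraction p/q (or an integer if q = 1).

1. F_x = -2  [2·signedArea(FAB) = 86/3 ∩ FA · DC = 775/39]
2. F_y = -7/3  [2·signedArea(FAB) = 86/3 ∩ FA · DC = 775/39]
   → F = (-2, -7/3)
3. E_x = -3  [2·signedArea(EAF) = -43/3 ∩ EC · DF = -1761/13]
4. E_y = -3  [2·signedArea(EAF) = -43/3 ∩ EC · DF = -1761/13]
   → E = (-3, -3)

E = (-3, -3)
F = (-2, -7/3)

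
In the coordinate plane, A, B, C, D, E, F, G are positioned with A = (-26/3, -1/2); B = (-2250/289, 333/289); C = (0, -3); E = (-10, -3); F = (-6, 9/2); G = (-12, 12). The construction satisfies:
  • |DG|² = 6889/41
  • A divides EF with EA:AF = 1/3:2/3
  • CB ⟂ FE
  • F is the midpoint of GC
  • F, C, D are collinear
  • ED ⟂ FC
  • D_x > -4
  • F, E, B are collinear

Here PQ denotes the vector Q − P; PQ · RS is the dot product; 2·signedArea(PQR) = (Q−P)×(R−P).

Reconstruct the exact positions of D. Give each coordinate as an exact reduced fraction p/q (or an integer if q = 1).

D = (-160/41, 77/41)

1. D_x = -160/41  [F, C, D are collinear ∩ ED ⟂ FC]
2. D_y = 77/41  [F, C, D are collinear ∩ ED ⟂ FC]
   → D = (-160/41, 77/41)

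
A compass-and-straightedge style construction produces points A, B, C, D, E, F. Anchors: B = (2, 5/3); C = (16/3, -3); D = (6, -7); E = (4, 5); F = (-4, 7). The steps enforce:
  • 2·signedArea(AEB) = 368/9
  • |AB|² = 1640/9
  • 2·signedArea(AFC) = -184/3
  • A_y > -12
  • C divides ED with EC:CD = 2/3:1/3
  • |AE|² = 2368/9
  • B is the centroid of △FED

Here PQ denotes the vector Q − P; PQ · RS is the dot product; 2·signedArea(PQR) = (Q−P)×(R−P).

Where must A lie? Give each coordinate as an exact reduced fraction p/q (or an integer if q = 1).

1. A_x = 20/3  [2·signedArea(AFC) = -184/3 ∩ 2·signedArea(AEB) = 368/9]
2. A_y = -11  [2·signedArea(AFC) = -184/3 ∩ 2·signedArea(AEB) = 368/9]
   → A = (20/3, -11)

A = (20/3, -11)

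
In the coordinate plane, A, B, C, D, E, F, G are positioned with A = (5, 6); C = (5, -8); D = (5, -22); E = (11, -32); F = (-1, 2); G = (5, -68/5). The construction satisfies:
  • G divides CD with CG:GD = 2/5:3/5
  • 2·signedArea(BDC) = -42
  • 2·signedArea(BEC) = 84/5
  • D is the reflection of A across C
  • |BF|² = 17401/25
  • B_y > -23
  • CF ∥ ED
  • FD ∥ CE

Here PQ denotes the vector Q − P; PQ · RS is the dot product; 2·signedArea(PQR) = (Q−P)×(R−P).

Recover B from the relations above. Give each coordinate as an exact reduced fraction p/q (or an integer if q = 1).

1. B_x = 8  [2·signedArea(BDC) = -42 ∩ 2·signedArea(BEC) = 84/5]
2. B_y = -114/5  [2·signedArea(BDC) = -42 ∩ 2·signedArea(BEC) = 84/5]
   → B = (8, -114/5)

B = (8, -114/5)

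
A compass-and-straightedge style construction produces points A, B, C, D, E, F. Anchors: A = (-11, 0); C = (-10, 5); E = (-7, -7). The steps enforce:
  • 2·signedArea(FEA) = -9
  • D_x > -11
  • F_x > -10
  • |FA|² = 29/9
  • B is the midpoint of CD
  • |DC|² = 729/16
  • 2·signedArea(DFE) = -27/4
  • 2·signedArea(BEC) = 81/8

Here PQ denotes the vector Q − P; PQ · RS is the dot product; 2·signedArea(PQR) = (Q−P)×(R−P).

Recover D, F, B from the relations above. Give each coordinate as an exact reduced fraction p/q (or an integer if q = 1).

1. F_x = -28/3  [line -7·x + -4·y + -68 = 0 ∩ |FA|² = 29/9]
2. F_y = -2/3  [line -7·x + -4·y + -68 = 0 ∩ |FA|² = 29/9]
   → F = (-28/3, -2/3)
3. D_x = -10  [line 19/3·x + 7/3·y + 809/12 = 0 ∩ |DC|² = 729/16]
4. D_y = -7/4  [line 19/3·x + 7/3·y + 809/12 = 0 ∩ |DC|² = 729/16]
   → D = (-10, -7/4)
5. B_x = -10  [B is the midpoint of CD]
6. B_y = 13/8  [B is the midpoint of CD]
   → B = (-10, 13/8)

B = (-10, 13/8)
D = (-10, -7/4)
F = (-28/3, -2/3)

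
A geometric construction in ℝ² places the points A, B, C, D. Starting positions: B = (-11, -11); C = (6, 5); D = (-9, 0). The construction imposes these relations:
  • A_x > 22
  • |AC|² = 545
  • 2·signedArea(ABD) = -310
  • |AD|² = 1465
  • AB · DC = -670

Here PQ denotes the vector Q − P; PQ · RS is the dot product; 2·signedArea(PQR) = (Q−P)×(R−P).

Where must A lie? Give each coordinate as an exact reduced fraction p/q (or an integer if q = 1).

A = (23, 21)

1. A_x = 23  [2·signedArea(ABD) = -310 ∩ AB · DC = -670]
2. A_y = 21  [2·signedArea(ABD) = -310 ∩ AB · DC = -670]
   → A = (23, 21)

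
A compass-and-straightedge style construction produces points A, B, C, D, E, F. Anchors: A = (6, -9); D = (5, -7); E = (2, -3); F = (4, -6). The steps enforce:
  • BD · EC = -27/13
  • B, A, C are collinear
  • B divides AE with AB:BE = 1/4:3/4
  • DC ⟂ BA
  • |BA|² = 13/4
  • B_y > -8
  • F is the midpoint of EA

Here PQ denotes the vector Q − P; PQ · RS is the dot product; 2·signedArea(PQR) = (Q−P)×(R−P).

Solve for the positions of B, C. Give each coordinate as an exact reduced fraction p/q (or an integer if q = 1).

B = (5, -15/2)
C = (62/13, -93/13)

1. B_x = 5  [B divides AE with AB:BE = 1/4:3/4]
2. B_y = -15/2  [B divides AE with AB:BE = 1/4:3/4]
   → B = (5, -15/2)
3. C_x = 62/13  [B, A, C are collinear ∩ DC ⟂ BA]
4. C_y = -93/13  [B, A, C are collinear ∩ DC ⟂ BA]
   → C = (62/13, -93/13)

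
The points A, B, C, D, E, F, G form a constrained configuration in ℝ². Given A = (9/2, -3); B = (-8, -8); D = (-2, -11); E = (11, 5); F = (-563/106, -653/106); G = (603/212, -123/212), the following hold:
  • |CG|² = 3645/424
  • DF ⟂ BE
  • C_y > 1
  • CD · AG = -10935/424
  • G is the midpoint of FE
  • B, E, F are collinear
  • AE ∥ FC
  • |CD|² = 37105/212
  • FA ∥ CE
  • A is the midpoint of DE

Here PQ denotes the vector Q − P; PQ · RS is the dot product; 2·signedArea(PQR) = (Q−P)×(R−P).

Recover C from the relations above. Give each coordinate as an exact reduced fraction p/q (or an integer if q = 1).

1. C_x = 63/53  [FA ∥ CE ∩ AE ∥ FC]
2. C_y = 195/106  [FA ∥ CE ∩ AE ∥ FC]
   → C = (63/53, 195/106)

C = (63/53, 195/106)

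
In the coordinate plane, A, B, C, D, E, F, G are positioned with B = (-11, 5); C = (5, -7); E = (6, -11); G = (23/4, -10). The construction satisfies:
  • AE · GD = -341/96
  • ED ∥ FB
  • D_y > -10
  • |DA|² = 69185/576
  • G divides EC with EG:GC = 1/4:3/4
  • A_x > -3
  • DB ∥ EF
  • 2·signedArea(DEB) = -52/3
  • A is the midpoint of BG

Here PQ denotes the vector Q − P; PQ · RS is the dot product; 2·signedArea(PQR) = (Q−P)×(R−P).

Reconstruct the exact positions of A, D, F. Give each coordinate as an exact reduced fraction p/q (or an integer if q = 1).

A = (-21/8, -5/2)
D = (17/3, -29/3)
F = (-32/3, 11/3)

1. A_x = -21/8  [A is the midpoint of BG]
2. A_y = -5/2  [A is the midpoint of BG]
   → A = (-21/8, -5/2)
3. D_x = 17/3  [2·signedArea(DEB) = -52/3 ∩ AE · GD = -341/96]
4. D_y = -29/3  [2·signedArea(DEB) = -52/3 ∩ AE · GD = -341/96]
   → D = (17/3, -29/3)
5. F_x = -32/3  [ED ∥ FB ∩ DB ∥ EF]
6. F_y = 11/3  [ED ∥ FB ∩ DB ∥ EF]
   → F = (-32/3, 11/3)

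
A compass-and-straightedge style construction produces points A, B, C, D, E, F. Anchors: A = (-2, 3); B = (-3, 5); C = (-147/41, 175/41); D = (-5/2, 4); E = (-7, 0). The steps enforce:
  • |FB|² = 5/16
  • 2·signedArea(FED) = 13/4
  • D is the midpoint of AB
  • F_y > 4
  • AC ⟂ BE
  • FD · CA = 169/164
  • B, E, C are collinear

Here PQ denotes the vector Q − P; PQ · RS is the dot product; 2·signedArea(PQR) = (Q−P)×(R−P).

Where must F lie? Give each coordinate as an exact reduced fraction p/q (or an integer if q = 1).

F = (-11/4, 9/2)

1. F_x = -11/4  [FD · CA = 169/164 ∩ 2·signedArea(FED) = 13/4]
2. F_y = 9/2  [FD · CA = 169/164 ∩ 2·signedArea(FED) = 13/4]
   → F = (-11/4, 9/2)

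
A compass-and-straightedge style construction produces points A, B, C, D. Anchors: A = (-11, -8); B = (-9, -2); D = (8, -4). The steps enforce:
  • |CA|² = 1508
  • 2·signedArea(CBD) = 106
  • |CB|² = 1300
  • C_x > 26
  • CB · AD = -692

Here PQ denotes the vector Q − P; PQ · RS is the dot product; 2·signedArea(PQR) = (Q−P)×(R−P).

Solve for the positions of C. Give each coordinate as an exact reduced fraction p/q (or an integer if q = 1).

C = (27, 0)

1. C_x = 27  [2·signedArea(CBD) = 106 ∩ CB · AD = -692]
2. C_y = 0  [2·signedArea(CBD) = 106 ∩ CB · AD = -692]
   → C = (27, 0)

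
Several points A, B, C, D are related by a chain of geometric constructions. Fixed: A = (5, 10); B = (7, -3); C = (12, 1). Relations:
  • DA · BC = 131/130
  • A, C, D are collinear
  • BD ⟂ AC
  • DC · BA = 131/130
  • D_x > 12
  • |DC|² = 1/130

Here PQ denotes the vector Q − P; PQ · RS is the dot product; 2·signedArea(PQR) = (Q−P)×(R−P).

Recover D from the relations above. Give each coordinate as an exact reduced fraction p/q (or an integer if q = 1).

1. D_x = 1567/130  [A, C, D are collinear ∩ BD ⟂ AC]
2. D_y = 121/130  [A, C, D are collinear ∩ BD ⟂ AC]
   → D = (1567/130, 121/130)

D = (1567/130, 121/130)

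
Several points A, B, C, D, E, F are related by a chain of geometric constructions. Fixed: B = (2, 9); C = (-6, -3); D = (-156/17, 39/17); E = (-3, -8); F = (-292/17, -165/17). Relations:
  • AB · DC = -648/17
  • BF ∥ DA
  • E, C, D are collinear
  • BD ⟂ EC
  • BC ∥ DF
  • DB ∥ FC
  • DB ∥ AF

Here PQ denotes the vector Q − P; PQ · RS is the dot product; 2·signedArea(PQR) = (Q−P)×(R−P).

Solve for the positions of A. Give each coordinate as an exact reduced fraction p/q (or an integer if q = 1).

A = (-482/17, -279/17)

1. A_x = -482/17  [DB ∥ AF ∩ BF ∥ DA]
2. A_y = -279/17  [DB ∥ AF ∩ BF ∥ DA]
   → A = (-482/17, -279/17)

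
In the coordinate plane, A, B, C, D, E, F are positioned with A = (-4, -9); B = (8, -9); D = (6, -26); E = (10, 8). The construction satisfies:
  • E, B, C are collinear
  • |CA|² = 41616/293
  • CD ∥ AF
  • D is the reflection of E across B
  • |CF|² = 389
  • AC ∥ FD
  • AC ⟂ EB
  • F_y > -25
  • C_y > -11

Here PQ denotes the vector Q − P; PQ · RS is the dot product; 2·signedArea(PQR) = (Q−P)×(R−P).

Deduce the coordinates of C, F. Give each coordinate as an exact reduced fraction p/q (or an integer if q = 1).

1. C_x = 2296/293  [E, B, C are collinear ∩ AC ⟂ EB]
2. C_y = -3045/293  [E, B, C are collinear ∩ AC ⟂ EB]
   → C = (2296/293, -3045/293)
3. F_x = -1710/293  [AC ∥ FD ∩ CD ∥ AF]
4. F_y = -7210/293  [AC ∥ FD ∩ CD ∥ AF]
   → F = (-1710/293, -7210/293)

C = (2296/293, -3045/293)
F = (-1710/293, -7210/293)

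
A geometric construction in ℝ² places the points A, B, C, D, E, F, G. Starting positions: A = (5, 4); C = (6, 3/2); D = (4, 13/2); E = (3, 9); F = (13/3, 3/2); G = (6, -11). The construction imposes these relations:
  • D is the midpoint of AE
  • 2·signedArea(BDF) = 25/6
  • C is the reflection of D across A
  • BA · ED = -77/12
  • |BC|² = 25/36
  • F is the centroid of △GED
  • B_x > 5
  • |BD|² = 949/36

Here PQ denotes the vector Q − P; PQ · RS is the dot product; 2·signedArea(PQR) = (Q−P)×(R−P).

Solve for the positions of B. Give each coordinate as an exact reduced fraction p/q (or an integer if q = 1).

B = (31/6, 3/2)

1. B_x = 31/6  [2·signedArea(BDF) = 25/6 ∩ BA · ED = -77/12]
2. B_y = 3/2  [2·signedArea(BDF) = 25/6 ∩ BA · ED = -77/12]
   → B = (31/6, 3/2)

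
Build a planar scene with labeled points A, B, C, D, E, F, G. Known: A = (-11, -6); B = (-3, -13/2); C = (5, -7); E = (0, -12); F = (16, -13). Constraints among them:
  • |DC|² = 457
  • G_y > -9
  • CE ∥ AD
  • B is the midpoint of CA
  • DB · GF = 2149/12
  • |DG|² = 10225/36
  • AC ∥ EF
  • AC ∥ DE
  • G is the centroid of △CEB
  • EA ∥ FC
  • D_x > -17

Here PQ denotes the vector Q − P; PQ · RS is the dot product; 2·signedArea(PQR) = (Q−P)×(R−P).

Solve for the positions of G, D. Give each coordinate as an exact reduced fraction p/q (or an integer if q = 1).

D = (-16, -11)
G = (2/3, -17/2)

1. G_x = 2/3  [G is the centroid of △CEB]
2. G_y = -17/2  [G is the centroid of △CEB]
   → G = (2/3, -17/2)
3. D_x = -16  [AC ∥ DE ∩ CE ∥ AD]
4. D_y = -11  [AC ∥ DE ∩ CE ∥ AD]
   → D = (-16, -11)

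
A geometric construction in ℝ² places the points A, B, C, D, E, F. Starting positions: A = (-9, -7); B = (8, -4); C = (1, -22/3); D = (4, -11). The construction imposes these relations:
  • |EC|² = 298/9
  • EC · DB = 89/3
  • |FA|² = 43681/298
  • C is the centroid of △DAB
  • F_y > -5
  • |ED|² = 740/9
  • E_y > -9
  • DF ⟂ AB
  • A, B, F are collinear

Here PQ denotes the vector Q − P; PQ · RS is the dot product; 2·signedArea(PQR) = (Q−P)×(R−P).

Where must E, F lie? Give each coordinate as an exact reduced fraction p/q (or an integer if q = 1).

E = (-14/3, -25/3)
F = (871/298, -1459/298)

1. E_x = -14/3  [line -4·x + -7·y + -77 = 0 ∩ |EC|² = 298/9]
2. E_y = -25/3  [line -4·x + -7·y + -77 = 0 ∩ |EC|² = 298/9]
   → E = (-14/3, -25/3)
3. F_x = 871/298  [A, B, F are collinear ∩ DF ⟂ AB]
4. F_y = -1459/298  [A, B, F are collinear ∩ DF ⟂ AB]
   → F = (871/298, -1459/298)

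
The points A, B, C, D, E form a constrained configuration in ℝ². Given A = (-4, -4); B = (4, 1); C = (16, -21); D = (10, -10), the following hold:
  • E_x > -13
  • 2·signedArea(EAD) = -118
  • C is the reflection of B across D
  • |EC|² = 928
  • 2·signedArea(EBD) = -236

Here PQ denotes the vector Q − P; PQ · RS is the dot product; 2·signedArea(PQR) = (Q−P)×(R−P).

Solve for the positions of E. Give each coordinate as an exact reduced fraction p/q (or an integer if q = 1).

1. E_x = -12  [2·signedArea(EAD) = -118 ∩ 2·signedArea(EBD) = -236]
2. E_y = -9  [2·signedArea(EAD) = -118 ∩ 2·signedArea(EBD) = -236]
   → E = (-12, -9)

E = (-12, -9)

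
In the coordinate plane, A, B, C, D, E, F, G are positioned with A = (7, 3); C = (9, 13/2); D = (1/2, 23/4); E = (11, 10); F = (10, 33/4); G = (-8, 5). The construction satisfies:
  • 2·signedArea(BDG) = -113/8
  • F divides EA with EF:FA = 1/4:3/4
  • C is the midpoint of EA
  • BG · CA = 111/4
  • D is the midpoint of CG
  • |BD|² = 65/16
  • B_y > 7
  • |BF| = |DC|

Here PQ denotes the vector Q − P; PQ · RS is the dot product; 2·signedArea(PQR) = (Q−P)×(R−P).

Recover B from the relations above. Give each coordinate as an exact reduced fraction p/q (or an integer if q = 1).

1. B_x = 3/2  [2·signedArea(BDG) = -113/8 ∩ BG · CA = 111/4]
2. B_y = 15/2  [2·signedArea(BDG) = -113/8 ∩ BG · CA = 111/4]
   → B = (3/2, 15/2)

B = (3/2, 15/2)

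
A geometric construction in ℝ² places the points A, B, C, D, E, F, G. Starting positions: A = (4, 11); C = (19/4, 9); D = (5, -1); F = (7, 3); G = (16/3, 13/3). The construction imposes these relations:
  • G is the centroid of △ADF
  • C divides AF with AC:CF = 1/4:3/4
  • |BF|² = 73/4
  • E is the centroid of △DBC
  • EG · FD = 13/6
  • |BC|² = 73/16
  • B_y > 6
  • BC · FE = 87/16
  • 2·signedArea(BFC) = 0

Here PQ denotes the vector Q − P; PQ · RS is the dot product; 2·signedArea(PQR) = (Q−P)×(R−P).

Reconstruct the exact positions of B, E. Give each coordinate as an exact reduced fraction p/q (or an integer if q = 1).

1. B_x = 11/2  [line -6·x + -9/4·y + 195/4 = 0 ∩ |BF|² = 73/4]
2. B_y = 7  [line -6·x + -9/4·y + 195/4 = 0 ∩ |BF|² = 73/4]
   → B = (11/2, 7)
3. E_x = 61/12  [E is the centroid of △DBC]
4. E_y = 5  [E is the centroid of △DBC]
   → E = (61/12, 5)

B = (11/2, 7)
E = (61/12, 5)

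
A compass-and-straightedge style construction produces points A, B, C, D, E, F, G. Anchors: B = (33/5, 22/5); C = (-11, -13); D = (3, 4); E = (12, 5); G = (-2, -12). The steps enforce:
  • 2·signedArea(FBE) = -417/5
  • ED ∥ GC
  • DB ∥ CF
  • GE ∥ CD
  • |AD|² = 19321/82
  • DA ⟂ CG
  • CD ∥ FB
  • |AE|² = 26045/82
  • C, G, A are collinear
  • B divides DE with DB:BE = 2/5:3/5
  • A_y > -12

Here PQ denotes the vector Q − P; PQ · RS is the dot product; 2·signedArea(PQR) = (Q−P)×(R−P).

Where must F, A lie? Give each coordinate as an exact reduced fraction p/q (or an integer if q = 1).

A = (385/82, -923/82)
F = (-37/5, -63/5)

1. F_x = -37/5  [CD ∥ FB ∩ DB ∥ CF]
2. F_y = -63/5  [CD ∥ FB ∩ DB ∥ CF]
   → F = (-37/5, -63/5)
3. A_x = 385/82  [C, G, A are collinear ∩ DA ⟂ CG]
4. A_y = -923/82  [C, G, A are collinear ∩ DA ⟂ CG]
   → A = (385/82, -923/82)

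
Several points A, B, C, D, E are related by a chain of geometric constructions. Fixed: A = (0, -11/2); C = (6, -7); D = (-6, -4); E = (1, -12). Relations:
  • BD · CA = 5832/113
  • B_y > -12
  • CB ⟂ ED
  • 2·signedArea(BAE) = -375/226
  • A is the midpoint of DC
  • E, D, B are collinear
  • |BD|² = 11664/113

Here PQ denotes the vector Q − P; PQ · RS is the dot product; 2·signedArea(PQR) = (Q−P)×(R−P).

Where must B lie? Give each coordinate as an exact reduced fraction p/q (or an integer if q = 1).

B = (78/113, -1316/113)

1. B_x = 78/113  [E, D, B are collinear ∩ CB ⟂ ED]
2. B_y = -1316/113  [E, D, B are collinear ∩ CB ⟂ ED]
   → B = (78/113, -1316/113)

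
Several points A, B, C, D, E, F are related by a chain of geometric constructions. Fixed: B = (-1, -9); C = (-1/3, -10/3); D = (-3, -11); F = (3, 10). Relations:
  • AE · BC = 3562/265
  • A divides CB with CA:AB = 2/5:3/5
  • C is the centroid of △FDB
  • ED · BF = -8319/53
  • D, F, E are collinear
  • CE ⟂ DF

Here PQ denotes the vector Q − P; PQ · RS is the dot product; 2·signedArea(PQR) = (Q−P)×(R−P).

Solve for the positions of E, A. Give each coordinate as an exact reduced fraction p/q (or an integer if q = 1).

1. E_x = -41/53  [D, F, E are collinear ∩ CE ⟂ DF]
2. E_y = -170/53  [D, F, E are collinear ∩ CE ⟂ DF]
   → E = (-41/53, -170/53)
3. A_x = -3/5  [A divides CB with CA:AB = 2/5:3/5]
4. A_y = -28/5  [A divides CB with CA:AB = 2/5:3/5]
   → A = (-3/5, -28/5)

A = (-3/5, -28/5)
E = (-41/53, -170/53)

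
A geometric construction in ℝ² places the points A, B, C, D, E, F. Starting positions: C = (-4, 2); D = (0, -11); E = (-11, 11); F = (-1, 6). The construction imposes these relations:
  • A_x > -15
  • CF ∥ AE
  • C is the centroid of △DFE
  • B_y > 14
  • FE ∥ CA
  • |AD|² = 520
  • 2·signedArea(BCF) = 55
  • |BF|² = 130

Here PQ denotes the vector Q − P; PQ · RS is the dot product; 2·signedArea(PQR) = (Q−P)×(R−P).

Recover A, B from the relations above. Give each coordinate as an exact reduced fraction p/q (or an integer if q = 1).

1. A_x = -14  [CF ∥ AE ∩ FE ∥ CA]
2. A_y = 7  [CF ∥ AE ∩ FE ∥ CA]
   → A = (-14, 7)
3. B_x = -8  [line -4·x + 3·y + -77 = 0 ∩ |BF|² = 130]
4. B_y = 15  [line -4·x + 3·y + -77 = 0 ∩ |BF|² = 130]
   → B = (-8, 15)

A = (-14, 7)
B = (-8, 15)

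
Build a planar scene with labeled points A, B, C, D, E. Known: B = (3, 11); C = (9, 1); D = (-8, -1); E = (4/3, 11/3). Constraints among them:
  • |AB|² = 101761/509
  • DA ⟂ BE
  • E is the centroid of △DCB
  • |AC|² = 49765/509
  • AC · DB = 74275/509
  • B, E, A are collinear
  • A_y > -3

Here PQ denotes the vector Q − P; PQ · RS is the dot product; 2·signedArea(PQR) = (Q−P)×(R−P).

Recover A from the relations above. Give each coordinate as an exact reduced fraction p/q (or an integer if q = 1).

A = (-68/509, -1419/509)

1. A_x = -68/509  [B, E, A are collinear ∩ DA ⟂ BE]
2. A_y = -1419/509  [B, E, A are collinear ∩ DA ⟂ BE]
   → A = (-68/509, -1419/509)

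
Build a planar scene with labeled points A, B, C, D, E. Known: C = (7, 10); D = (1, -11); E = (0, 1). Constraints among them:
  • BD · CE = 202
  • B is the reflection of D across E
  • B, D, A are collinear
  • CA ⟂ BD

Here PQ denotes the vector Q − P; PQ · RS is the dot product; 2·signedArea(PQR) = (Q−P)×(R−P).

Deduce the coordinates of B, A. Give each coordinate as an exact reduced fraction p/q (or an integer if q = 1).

1. B_x = -1  [B is the reflection of D across E]
2. B_y = 13  [B is the reflection of D across E]
   → B = (-1, 13)
3. A_x = -101/145  [B, D, A are collinear ∩ CA ⟂ BD]
4. A_y = 1357/145  [B, D, A are collinear ∩ CA ⟂ BD]
   → A = (-101/145, 1357/145)

A = (-101/145, 1357/145)
B = (-1, 13)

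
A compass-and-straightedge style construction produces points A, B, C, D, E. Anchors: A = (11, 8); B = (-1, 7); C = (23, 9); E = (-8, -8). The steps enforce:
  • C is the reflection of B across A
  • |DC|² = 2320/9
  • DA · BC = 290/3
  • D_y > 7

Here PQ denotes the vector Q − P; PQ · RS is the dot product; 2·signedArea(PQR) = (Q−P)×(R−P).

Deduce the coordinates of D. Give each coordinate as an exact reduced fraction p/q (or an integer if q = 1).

D = (7, 23/3)

1. D_x = 7  [line -24·x + -2·y + 550/3 = 0 ∩ |DC|² = 2320/9]
2. D_y = 23/3  [line -24·x + -2·y + 550/3 = 0 ∩ |DC|² = 2320/9]
   → D = (7, 23/3)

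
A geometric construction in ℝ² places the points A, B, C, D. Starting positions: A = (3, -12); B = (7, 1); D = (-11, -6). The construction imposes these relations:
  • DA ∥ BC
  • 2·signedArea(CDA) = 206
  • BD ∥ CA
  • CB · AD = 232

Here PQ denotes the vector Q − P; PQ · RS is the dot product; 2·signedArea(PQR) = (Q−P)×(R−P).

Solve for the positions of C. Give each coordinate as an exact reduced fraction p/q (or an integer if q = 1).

C = (21, -5)

1. C_x = 21  [BD ∥ CA ∩ DA ∥ BC]
2. C_y = -5  [BD ∥ CA ∩ DA ∥ BC]
   → C = (21, -5)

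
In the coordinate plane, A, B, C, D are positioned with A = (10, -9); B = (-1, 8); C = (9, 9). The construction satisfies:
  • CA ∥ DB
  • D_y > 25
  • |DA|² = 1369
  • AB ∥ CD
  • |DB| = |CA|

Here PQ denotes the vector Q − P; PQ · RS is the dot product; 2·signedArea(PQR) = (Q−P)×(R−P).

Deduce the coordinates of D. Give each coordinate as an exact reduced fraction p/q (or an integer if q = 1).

1. D_x = -2  [CA ∥ DB ∩ AB ∥ CD]
2. D_y = 26  [CA ∥ DB ∩ AB ∥ CD]
   → D = (-2, 26)

D = (-2, 26)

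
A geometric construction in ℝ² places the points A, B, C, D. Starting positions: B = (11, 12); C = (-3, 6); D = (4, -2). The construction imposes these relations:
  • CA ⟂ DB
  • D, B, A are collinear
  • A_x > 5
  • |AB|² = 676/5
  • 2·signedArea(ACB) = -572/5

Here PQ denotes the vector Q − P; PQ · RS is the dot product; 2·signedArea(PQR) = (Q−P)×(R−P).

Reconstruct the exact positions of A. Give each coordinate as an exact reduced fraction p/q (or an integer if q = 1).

1. A_x = 29/5  [D, B, A are collinear ∩ CA ⟂ DB]
2. A_y = 8/5  [D, B, A are collinear ∩ CA ⟂ DB]
   → A = (29/5, 8/5)

A = (29/5, 8/5)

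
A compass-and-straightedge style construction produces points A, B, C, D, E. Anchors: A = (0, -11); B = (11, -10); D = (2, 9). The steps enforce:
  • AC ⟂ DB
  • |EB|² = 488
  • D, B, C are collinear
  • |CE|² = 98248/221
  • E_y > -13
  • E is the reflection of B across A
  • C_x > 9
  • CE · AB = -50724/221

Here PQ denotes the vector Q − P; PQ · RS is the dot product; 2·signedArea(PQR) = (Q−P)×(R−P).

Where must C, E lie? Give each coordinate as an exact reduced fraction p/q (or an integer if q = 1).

1. C_x = 2071/221  [D, B, C are collinear ∩ AC ⟂ DB]
2. C_y = -1450/221  [D, B, C are collinear ∩ AC ⟂ DB]
   → C = (2071/221, -1450/221)
3. E_x = -11  [E is the reflection of B across A]
4. E_y = -12  [E is the reflection of B across A]
   → E = (-11, -12)

C = (2071/221, -1450/221)
E = (-11, -12)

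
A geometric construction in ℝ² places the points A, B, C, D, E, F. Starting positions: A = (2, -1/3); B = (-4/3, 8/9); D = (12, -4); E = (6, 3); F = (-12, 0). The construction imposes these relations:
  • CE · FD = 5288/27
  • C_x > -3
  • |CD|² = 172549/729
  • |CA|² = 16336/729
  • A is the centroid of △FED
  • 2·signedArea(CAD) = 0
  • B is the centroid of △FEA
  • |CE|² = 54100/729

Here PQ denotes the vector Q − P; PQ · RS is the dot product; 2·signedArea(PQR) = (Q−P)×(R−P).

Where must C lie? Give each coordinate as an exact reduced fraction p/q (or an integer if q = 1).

1. C_x = -22/9  [2·signedArea(CAD) = 0 ∩ CE · FD = 5288/27]
2. C_y = 35/27  [2·signedArea(CAD) = 0 ∩ CE · FD = 5288/27]
   → C = (-22/9, 35/27)

C = (-22/9, 35/27)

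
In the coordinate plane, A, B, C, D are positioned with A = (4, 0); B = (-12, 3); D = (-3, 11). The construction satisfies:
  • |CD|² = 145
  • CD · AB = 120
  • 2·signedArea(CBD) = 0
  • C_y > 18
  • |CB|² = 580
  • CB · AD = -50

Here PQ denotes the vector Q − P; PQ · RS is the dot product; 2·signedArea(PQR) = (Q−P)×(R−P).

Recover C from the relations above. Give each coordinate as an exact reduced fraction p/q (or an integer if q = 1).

C = (6, 19)

1. C_x = 6  [2·signedArea(CBD) = 0 ∩ CB · AD = -50]
2. C_y = 19  [2·signedArea(CBD) = 0 ∩ CB · AD = -50]
   → C = (6, 19)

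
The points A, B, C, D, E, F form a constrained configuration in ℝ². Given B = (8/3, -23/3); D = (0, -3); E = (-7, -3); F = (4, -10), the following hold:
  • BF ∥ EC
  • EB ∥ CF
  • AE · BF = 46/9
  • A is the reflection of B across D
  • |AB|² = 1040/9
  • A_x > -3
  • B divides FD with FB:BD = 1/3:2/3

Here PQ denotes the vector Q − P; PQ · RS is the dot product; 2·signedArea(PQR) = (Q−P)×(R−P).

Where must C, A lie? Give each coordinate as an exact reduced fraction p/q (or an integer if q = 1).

A = (-8/3, 5/3)
C = (-17/3, -16/3)

1. C_x = -17/3  [EB ∥ CF ∩ BF ∥ EC]
2. C_y = -16/3  [EB ∥ CF ∩ BF ∥ EC]
   → C = (-17/3, -16/3)
3. A_x = -8/3  [A is the reflection of B across D]
4. A_y = 5/3  [A is the reflection of B across D]
   → A = (-8/3, 5/3)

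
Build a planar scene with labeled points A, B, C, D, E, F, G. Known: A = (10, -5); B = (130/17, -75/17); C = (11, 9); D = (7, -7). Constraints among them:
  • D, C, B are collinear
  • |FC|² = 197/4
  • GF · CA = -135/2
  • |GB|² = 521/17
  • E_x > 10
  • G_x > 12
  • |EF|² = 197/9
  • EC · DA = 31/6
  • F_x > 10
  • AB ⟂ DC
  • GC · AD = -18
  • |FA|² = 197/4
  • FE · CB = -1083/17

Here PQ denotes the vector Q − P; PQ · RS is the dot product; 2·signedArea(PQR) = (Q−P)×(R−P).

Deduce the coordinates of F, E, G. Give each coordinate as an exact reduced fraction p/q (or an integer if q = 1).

1. G_x = 13  [line 3·x + 2·y + -33 = 0 ∩ |GB|² = 521/17]
2. G_y = -3  [line 3·x + 2·y + -33 = 0 ∩ |GB|² = 521/17]
   → G = (13, -3)
3. F_x = 21/2  [line -1·x + -14·y + 77/2 = 0 ∩ |FA|² = 197/4]
4. F_y = 2  [line -1·x + -14·y + 77/2 = 0 ∩ |FA|² = 197/4]
   → F = (21/2, 2)
5. E_x = 65/6  [FE · CB = -1083/17 ∩ EC · DA = 31/6]
6. E_y = 20/3  [FE · CB = -1083/17 ∩ EC · DA = 31/6]
   → E = (65/6, 20/3)

E = (65/6, 20/3)
F = (21/2, 2)
G = (13, -3)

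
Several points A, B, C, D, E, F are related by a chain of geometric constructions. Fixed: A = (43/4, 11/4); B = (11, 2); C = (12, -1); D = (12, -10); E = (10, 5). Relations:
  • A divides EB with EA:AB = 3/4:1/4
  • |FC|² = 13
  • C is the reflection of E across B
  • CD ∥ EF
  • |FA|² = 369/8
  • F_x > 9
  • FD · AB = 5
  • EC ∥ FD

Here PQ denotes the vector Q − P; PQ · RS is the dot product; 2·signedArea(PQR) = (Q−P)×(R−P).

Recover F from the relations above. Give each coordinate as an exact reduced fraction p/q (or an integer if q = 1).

1. F_x = 10  [EC ∥ FD ∩ CD ∥ EF]
2. F_y = -4  [EC ∥ FD ∩ CD ∥ EF]
   → F = (10, -4)

F = (10, -4)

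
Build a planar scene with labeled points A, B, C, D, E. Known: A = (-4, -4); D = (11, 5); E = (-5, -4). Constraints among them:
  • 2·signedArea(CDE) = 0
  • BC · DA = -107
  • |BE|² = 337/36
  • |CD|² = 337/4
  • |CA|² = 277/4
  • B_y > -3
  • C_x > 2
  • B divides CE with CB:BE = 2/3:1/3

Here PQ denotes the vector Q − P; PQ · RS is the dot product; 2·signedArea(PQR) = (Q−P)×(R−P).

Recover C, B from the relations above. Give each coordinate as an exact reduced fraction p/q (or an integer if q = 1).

B = (-7/3, -5/2)
C = (3, 1/2)

1. C_x = 3  [line 9·x + -16·y + -19 = 0 ∩ |CA|² = 277/4]
2. C_y = 1/2  [line 9·x + -16·y + -19 = 0 ∩ |CA|² = 277/4]
   → C = (3, 1/2)
3. B_x = -7/3  [B divides CE with CB:BE = 2/3:1/3]
4. B_y = -5/2  [B divides CE with CB:BE = 2/3:1/3]
   → B = (-7/3, -5/2)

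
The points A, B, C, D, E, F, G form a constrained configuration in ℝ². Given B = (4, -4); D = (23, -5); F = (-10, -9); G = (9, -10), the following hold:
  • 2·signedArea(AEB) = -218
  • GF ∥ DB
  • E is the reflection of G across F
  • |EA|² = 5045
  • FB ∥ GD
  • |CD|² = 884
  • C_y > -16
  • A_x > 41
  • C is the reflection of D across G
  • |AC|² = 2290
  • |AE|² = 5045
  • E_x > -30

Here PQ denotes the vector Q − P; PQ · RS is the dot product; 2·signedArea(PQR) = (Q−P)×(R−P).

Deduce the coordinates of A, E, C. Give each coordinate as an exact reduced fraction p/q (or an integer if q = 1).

1. E_x = -29  [E is the reflection of G across F]
2. E_y = -8  [E is the reflection of G across F]
   → E = (-29, -8)
3. C_x = -5  [C is the reflection of D across G]
4. C_y = -15  [C is the reflection of D across G]
   → C = (-5, -15)
5. A_x = 42  [line -4·x + 33·y + 366 = 0 ∩ |AC|² = 2290]
6. A_y = -6  [line -4·x + 33·y + 366 = 0 ∩ |AC|² = 2290]
   → A = (42, -6)

A = (42, -6)
C = (-5, -15)
E = (-29, -8)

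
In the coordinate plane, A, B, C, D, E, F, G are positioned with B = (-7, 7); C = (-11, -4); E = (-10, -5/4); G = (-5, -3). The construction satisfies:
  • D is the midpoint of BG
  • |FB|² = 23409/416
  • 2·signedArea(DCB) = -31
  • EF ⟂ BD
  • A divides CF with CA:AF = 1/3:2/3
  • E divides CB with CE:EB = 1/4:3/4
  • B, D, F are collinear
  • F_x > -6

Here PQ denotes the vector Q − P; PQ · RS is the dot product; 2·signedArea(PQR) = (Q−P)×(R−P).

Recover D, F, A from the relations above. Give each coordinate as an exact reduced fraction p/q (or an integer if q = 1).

A = (-2863/312, -869/312)
D = (-6, 2)
F = (-575/104, -37/104)

1. D_x = -6  [D is the midpoint of BG]
2. D_y = 2  [D is the midpoint of BG]
   → D = (-6, 2)
3. F_x = -575/104  [B, D, F are collinear ∩ EF ⟂ BD]
4. F_y = -37/104  [B, D, F are collinear ∩ EF ⟂ BD]
   → F = (-575/104, -37/104)
5. A_x = -2863/312  [A divides CF with CA:AF = 1/3:2/3]
6. A_y = -869/312  [A divides CF with CA:AF = 1/3:2/3]
   → A = (-2863/312, -869/312)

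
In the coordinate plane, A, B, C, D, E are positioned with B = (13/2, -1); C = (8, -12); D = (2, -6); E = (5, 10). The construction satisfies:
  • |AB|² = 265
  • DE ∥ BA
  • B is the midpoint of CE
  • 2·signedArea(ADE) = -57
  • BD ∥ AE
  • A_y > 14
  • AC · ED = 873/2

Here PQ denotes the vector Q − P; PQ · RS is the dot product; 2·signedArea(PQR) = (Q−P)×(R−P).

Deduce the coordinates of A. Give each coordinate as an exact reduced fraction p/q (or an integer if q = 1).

A = (19/2, 15)

1. A_x = 19/2  [BD ∥ AE ∩ DE ∥ BA]
2. A_y = 15  [BD ∥ AE ∩ DE ∥ BA]
   → A = (19/2, 15)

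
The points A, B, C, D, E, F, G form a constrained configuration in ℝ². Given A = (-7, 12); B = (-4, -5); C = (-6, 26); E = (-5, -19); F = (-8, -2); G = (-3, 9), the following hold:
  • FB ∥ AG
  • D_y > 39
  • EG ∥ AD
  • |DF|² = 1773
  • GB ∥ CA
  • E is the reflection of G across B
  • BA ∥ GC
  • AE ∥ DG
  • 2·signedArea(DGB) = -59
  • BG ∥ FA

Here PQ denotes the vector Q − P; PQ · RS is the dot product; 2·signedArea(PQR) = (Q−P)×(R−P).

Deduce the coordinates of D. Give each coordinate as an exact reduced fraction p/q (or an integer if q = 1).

D = (-5, 40)

1. D_x = -5  [AE ∥ DG ∩ EG ∥ AD]
2. D_y = 40  [AE ∥ DG ∩ EG ∥ AD]
   → D = (-5, 40)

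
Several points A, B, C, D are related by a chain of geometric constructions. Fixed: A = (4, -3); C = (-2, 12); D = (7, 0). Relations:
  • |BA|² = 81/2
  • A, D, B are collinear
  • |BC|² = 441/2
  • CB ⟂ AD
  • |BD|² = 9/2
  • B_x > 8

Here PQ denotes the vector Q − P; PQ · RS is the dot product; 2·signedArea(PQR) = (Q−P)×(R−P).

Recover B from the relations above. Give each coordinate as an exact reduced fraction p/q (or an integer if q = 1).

1. B_x = 17/2  [A, D, B are collinear ∩ CB ⟂ AD]
2. B_y = 3/2  [A, D, B are collinear ∩ CB ⟂ AD]
   → B = (17/2, 3/2)

B = (17/2, 3/2)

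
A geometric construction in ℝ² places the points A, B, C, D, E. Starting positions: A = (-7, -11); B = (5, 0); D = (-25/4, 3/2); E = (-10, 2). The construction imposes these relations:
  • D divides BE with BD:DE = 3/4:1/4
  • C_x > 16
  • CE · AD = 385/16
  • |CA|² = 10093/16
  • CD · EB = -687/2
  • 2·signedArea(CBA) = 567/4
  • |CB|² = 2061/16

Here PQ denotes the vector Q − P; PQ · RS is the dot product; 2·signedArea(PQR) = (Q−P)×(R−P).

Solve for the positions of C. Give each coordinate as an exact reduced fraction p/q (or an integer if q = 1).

C = (65/4, -3/2)

1. C_x = 65/4  [CE · AD = 385/16 ∩ 2·signedArea(CBA) = 567/4]
2. C_y = -3/2  [CE · AD = 385/16 ∩ 2·signedArea(CBA) = 567/4]
   → C = (65/4, -3/2)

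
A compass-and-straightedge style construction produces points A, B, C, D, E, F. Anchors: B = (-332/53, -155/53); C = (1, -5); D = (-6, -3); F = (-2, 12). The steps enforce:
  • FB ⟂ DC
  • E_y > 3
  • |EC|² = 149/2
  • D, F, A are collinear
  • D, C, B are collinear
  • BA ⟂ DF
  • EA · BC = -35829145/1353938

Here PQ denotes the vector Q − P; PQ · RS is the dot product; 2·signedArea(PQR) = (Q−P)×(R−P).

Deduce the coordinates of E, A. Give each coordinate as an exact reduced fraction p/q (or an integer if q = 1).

A = (-76622/12773, -38259/12773)
E = (-1/2, 7/2)

1. A_x = -76622/12773  [D, F, A are collinear ∩ BA ⟂ DF]
2. A_y = -38259/12773  [D, F, A are collinear ∩ BA ⟂ DF]
   → A = (-76622/12773, -38259/12773)
3. E_x = -1/2  [line -385/53·x + 110/53·y + -1155/106 = 0 ∩ |EC|² = 149/2]
4. E_y = 7/2  [line -385/53·x + 110/53·y + -1155/106 = 0 ∩ |EC|² = 149/2]
   → E = (-1/2, 7/2)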